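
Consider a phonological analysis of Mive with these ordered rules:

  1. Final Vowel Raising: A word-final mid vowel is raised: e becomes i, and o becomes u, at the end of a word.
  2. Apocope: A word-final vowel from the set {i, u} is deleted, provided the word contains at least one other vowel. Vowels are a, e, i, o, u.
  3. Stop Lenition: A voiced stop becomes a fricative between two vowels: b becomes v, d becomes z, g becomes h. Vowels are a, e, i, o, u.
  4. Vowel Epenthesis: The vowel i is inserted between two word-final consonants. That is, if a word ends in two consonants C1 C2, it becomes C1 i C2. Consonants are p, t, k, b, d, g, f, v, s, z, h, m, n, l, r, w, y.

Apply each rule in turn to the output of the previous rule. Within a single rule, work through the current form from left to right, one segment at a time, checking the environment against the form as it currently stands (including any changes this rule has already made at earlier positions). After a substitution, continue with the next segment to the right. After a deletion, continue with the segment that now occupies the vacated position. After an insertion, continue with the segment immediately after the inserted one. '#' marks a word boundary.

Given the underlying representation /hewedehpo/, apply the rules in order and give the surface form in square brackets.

1 Final Vowel Raising: [hewedehpo] → [hewedehpu]
2 Apocope: [hewedehpu] → [hewedehp]
3 Stop Lenition: [hewedehp] → [hewezehp]
4 Vowel Epenthesis: [hewezehp] → [hewezehip]

[hewezehip]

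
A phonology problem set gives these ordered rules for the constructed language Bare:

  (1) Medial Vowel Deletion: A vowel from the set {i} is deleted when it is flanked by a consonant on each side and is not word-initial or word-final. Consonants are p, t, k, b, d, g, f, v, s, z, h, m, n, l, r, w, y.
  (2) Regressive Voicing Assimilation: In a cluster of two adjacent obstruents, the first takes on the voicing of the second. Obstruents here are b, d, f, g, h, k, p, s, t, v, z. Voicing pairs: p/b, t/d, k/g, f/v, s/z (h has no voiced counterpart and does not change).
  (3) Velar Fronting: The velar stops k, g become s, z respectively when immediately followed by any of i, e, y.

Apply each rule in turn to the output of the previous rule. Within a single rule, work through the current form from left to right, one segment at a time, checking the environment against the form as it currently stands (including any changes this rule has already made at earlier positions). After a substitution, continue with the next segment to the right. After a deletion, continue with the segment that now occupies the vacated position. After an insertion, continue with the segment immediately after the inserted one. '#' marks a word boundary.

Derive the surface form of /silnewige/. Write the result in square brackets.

[slnewze]

(1) Medial Vowel Deletion: [silnewige] → [slnewge]
(2) Regressive Voicing Assimilation: no change — [slnewge]
(3) Velar Fronting: [slnewge] → [slnewze]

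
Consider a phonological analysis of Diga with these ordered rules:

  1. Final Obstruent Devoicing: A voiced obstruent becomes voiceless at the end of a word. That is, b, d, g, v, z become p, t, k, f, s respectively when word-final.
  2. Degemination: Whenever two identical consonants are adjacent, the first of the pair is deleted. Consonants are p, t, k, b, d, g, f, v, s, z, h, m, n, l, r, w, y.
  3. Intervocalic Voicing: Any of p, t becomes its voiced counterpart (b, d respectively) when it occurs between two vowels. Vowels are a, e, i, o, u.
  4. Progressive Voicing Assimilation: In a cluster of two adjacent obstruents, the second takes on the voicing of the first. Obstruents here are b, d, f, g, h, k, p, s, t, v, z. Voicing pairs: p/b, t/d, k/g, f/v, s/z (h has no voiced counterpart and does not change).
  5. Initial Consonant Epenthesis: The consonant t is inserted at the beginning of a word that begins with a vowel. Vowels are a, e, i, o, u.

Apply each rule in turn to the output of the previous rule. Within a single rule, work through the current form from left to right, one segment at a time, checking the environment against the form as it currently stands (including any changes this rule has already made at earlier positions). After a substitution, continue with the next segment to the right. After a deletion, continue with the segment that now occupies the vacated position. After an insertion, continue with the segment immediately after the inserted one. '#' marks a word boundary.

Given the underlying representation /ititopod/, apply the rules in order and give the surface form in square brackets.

1 Final Obstruent Devoicing: [ititopod] → [ititopot]
2 Degemination: no change — [ititopot]
3 Intervocalic Voicing: [ititopot] → [ididobot]
4 Progressive Voicing Assimilation: no change — [ididobot]
5 Initial Consonant Epenthesis: [ididobot] → [tididobot]

[tididobot]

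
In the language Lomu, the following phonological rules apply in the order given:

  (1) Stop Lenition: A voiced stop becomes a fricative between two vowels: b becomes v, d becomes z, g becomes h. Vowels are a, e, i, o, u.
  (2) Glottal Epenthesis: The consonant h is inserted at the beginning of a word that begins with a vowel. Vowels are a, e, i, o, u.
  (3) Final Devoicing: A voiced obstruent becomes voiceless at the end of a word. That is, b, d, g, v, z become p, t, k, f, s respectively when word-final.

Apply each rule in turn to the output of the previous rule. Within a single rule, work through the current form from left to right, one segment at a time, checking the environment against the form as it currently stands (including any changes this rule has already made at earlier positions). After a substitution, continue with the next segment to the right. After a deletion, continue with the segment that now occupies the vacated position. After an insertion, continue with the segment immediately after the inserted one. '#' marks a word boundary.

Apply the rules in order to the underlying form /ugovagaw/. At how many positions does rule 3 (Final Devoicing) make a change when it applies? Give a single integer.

(1) Stop Lenition: [ugovagaw] → [uhovahaw]
(2) Glottal Epenthesis: [uhovahaw] → [huhovahaw]
(3) Final Devoicing: no change — [huhovahaw]
Rule 3 changed 0 position(s).

0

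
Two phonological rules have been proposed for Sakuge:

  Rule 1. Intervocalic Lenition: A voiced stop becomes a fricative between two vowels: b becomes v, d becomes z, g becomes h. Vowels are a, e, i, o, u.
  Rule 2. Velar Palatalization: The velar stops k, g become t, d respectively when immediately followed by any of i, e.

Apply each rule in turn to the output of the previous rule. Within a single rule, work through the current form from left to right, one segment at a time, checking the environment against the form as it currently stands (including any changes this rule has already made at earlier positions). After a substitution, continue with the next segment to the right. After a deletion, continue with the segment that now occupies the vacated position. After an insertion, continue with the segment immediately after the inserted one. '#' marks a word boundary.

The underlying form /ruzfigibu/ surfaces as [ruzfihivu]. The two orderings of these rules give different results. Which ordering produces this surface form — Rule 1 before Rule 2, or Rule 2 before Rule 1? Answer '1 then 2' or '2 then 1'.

1 then 2

Order 1 then 2:
  1 Intervocalic Lenition: [ruzfigibu] → [ruzfihivu]
  2 Velar Palatalization: no change — [ruzfihivu]
  result: [ruzfihivu]
Order 2 then 1:
  2 Velar Palatalization: [ruzfigibu] → [ruzfidibu]
  1 Intervocalic Lenition: [ruzfidibu] → [ruzfizivu]
  result: [ruzfizivu]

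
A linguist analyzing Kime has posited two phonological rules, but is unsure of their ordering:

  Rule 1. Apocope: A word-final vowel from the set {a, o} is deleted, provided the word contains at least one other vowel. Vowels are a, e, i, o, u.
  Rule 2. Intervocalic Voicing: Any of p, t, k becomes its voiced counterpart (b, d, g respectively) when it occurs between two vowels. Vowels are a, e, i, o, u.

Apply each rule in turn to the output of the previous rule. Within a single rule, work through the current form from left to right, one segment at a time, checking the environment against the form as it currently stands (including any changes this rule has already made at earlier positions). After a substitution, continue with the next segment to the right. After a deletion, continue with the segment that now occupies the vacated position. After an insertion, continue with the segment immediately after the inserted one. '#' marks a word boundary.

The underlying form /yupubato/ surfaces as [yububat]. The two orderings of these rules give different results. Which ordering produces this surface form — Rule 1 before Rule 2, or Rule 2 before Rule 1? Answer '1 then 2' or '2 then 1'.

Order 1 then 2:
  1 Apocope: [yupubato] → [yupubat]
  2 Intervocalic Voicing: [yupubat] → [yububat]
  result: [yububat]
Order 2 then 1:
  2 Intervocalic Voicing: [yupubato] → [yububado]
  1 Apocope: [yububado] → [yububad]
  result: [yububad]

1 then 2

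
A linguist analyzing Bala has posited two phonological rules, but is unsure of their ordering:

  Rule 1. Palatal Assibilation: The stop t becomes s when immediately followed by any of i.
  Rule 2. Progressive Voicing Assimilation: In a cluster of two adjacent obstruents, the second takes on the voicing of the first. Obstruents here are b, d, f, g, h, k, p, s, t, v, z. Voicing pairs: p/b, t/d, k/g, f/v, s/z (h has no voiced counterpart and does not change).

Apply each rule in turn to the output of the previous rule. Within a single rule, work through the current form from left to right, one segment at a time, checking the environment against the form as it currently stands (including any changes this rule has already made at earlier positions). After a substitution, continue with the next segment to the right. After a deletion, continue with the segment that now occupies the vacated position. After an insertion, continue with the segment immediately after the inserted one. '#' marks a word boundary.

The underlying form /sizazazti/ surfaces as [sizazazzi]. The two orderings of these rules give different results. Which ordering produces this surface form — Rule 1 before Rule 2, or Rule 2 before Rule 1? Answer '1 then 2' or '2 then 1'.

Order 1 then 2:
  1 Palatal Assibilation: [sizazazti] → [sizazazsi]
  2 Progressive Voicing Assimilation: [sizazazsi] → [sizazazzi]
  result: [sizazazzi]
Order 2 then 1:
  2 Progressive Voicing Assimilation: [sizazazti] → [sizazazdi]
  1 Palatal Assibilation: no change — [sizazazdi]
  result: [sizazazdi]

1 then 2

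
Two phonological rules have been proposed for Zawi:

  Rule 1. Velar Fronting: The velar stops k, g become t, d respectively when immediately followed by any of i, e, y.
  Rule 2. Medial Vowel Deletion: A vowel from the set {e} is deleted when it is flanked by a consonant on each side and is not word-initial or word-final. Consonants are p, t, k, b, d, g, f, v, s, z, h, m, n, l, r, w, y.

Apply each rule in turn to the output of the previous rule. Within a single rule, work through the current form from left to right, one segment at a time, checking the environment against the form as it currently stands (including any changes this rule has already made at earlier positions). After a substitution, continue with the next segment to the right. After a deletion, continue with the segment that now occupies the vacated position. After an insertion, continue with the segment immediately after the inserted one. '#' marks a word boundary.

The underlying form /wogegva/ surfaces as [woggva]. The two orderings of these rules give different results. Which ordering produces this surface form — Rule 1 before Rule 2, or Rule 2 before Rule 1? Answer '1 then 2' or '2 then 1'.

Order 1 then 2:
  1 Velar Fronting: [wogegva] → [wodegva]
  2 Medial Vowel Deletion: [wodegva] → [wodgva]
  result: [wodgva]
Order 2 then 1:
  2 Medial Vowel Deletion: [wogegva] → [woggva]
  1 Velar Fronting: no change — [woggva]
  result: [woggva]

2 then 1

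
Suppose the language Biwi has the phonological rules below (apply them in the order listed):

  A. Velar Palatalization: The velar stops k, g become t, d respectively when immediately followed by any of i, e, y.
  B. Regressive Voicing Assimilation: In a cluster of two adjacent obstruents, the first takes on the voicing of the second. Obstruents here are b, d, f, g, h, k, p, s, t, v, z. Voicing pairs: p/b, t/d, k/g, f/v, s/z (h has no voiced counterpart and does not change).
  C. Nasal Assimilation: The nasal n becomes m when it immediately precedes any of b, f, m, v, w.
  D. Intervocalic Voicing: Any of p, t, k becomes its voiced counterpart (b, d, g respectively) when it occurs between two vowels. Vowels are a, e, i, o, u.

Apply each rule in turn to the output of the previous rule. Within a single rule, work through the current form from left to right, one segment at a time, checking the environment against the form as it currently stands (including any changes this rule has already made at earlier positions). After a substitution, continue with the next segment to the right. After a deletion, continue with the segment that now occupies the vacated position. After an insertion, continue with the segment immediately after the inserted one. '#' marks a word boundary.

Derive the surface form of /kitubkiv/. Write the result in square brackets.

[tiduptiv]

A Velar Palatalization: [kitubkiv] → [titubtiv]
B Regressive Voicing Assimilation: [titubtiv] → [tituptiv]
C Nasal Assimilation: no change — [tituptiv]
D Intervocalic Voicing: [tituptiv] → [tiduptiv]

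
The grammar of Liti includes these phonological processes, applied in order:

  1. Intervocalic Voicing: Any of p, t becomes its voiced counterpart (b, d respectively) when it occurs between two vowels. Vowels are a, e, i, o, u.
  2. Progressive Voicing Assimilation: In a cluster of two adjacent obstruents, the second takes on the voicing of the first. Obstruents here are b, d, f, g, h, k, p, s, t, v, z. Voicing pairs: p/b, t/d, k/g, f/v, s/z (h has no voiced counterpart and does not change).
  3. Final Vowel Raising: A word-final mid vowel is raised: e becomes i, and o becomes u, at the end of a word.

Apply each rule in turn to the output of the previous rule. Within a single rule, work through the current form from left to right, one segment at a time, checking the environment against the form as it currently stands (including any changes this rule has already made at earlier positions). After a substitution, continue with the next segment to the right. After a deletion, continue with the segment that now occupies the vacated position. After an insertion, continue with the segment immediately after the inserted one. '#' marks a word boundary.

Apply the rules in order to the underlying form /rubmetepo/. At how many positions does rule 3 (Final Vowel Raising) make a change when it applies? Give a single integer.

1

1 Intervocalic Voicing: [rubmetepo] → [rubmedebo]
2 Progressive Voicing Assimilation: no change — [rubmedebo]
3 Final Vowel Raising: [rubmedebo] → [rubmedebu]
Rule 3 changed 1 position(s).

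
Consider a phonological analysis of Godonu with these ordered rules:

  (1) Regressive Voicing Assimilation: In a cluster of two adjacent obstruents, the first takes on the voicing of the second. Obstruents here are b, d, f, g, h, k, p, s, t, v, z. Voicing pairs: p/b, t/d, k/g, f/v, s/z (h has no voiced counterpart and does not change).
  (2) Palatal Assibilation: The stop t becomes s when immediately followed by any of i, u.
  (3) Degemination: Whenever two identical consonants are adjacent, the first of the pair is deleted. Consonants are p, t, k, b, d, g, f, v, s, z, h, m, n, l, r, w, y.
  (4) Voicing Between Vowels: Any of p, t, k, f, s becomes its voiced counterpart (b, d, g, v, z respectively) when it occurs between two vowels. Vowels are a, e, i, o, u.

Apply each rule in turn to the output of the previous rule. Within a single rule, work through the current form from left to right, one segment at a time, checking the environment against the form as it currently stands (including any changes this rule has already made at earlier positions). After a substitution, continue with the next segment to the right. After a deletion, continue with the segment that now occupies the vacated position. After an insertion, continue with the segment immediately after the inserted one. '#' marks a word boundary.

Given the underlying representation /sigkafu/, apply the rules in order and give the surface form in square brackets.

(1) Regressive Voicing Assimilation: [sigkafu] → [sikkafu]
(2) Palatal Assibilation: no change — [sikkafu]
(3) Degemination: [sikkafu] → [sikafu]
(4) Voicing Between Vowels: [sikafu] → [sigavu]

[sigavu]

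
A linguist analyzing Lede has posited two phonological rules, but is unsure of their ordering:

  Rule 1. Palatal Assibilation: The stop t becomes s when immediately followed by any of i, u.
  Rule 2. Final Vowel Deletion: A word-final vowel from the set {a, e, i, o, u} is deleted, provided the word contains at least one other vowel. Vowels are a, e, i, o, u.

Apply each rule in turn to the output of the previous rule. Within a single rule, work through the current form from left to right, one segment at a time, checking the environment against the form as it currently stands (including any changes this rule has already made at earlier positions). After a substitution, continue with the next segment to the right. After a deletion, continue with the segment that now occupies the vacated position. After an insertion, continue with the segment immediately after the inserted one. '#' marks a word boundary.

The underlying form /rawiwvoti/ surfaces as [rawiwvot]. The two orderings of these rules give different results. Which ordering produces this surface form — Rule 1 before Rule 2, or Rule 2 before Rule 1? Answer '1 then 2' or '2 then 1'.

Order 1 then 2:
  1 Palatal Assibilation: [rawiwvoti] → [rawiwvosi]
  2 Final Vowel Deletion: [rawiwvosi] → [rawiwvos]
  result: [rawiwvos]
Order 2 then 1:
  2 Final Vowel Deletion: [rawiwvoti] → [rawiwvot]
  1 Palatal Assibilation: no change — [rawiwvot]
  result: [rawiwvot]

2 then 1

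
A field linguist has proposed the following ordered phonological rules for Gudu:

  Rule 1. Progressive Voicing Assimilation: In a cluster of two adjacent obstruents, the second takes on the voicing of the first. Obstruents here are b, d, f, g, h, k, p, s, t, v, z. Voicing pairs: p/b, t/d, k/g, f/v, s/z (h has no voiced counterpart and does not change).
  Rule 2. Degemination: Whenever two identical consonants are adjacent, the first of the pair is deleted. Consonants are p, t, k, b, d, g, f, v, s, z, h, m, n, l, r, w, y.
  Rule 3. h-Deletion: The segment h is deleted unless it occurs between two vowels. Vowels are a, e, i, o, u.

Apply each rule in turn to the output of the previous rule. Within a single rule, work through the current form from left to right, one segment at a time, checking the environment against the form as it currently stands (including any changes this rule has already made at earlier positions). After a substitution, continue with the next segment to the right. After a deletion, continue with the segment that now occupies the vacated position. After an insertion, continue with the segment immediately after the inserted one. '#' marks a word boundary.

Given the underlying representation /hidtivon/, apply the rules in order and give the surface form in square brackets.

[idivon]

Rule 1 Progressive Voicing Assimilation: [hidtivon] → [hiddivon]
Rule 2 Degemination: [hiddivon] → [hidivon]
Rule 3 h-Deletion: [hidivon] → [idivon]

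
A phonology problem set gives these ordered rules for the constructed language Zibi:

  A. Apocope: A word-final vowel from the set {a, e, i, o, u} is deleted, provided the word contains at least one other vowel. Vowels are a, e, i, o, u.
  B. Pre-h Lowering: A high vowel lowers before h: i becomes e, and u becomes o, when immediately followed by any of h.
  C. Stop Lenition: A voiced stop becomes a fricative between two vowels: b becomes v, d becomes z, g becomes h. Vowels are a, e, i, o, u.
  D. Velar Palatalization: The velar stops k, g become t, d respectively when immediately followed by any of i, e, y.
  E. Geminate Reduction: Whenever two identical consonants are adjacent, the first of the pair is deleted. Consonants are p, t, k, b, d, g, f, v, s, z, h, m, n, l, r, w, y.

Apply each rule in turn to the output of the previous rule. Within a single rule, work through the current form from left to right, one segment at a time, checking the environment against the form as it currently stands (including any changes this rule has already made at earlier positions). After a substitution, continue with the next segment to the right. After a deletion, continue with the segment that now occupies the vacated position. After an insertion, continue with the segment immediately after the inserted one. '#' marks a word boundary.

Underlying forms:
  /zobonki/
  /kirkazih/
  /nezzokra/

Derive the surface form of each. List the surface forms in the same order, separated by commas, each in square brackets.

[zovonk], [tirkazeh], [nezokr]

/zobonki/:
  A Apocope: [zobonki] → [zobonk]
  B Pre-h Lowering: no change — [zobonk]
  C Stop Lenition: [zobonk] → [zovonk]
  D Velar Palatalization: no change — [zovonk]
  E Geminate Reduction: no change — [zovonk]
/kirkazih/:
  A Apocope: no change — [kirkazih]
  B Pre-h Lowering: [kirkazih] → [kirkazeh]
  C Stop Lenition: no change — [kirkazeh]
  D Velar Palatalization: [kirkazeh] → [tirkazeh]
  E Geminate Reduction: no change — [tirkazeh]
/nezzokra/:
  A Apocope: [nezzokra] → [nezzokr]
  B Pre-h Lowering: no change — [nezzokr]
  C Stop Lenition: no change — [nezzokr]
  D Velar Palatalization: no change — [nezzokr]
  E Geminate Reduction: [nezzokr] → [nezokr]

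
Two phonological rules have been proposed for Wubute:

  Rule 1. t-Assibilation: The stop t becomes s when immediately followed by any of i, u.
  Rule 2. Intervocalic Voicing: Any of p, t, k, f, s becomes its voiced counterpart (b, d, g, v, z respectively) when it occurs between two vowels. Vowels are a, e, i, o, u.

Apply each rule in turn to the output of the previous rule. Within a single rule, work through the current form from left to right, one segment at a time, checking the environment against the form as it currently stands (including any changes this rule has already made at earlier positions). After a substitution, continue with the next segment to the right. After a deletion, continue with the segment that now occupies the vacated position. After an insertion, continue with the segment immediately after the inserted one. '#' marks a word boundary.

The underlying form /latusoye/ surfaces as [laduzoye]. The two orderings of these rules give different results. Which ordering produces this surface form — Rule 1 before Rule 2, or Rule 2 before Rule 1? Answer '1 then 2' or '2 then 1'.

2 then 1

Order 1 then 2:
  1 t-Assibilation: [latusoye] → [lasusoye]
  2 Intervocalic Voicing: [lasusoye] → [lazuzoye]
  result: [lazuzoye]
Order 2 then 1:
  2 Intervocalic Voicing: [latusoye] → [laduzoye]
  1 t-Assibilation: no change — [laduzoye]
  result: [laduzoye]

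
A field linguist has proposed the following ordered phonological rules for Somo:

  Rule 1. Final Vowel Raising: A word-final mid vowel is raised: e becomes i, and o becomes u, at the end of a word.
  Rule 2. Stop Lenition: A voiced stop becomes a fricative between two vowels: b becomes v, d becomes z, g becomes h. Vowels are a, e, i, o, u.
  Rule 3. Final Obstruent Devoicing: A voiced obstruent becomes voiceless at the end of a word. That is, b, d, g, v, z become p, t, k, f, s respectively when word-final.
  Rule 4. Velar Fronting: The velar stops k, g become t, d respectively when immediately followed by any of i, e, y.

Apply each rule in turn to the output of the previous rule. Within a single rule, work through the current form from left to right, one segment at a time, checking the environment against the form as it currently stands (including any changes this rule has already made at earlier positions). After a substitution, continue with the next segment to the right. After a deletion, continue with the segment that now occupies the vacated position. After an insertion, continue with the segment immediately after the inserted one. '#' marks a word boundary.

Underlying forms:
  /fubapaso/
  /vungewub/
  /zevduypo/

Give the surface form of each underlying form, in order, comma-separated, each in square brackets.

/fubapaso/:
  Rule 1 Final Vowel Raising: [fubapaso] → [fubapasu]
  Rule 2 Stop Lenition: [fubapasu] → [fuvapasu]
  Rule 3 Final Obstruent Devoicing: no change — [fuvapasu]
  Rule 4 Velar Fronting: no change — [fuvapasu]
/vungewub/:
  Rule 1 Final Vowel Raising: no change — [vungewub]
  Rule 2 Stop Lenition: no change — [vungewub]
  Rule 3 Final Obstruent Devoicing: [vungewub] → [vungewup]
  Rule 4 Velar Fronting: [vungewup] → [vundewup]
/zevduypo/:
  Rule 1 Final Vowel Raising: [zevduypo] → [zevduypu]
  Rule 2 Stop Lenition: no change — [zevduypu]
  Rule 3 Final Obstruent Devoicing: no change — [zevduypu]
  Rule 4 Velar Fronting: no change — [zevduypu]

[fuvapasu], [vundewup], [zevduypu]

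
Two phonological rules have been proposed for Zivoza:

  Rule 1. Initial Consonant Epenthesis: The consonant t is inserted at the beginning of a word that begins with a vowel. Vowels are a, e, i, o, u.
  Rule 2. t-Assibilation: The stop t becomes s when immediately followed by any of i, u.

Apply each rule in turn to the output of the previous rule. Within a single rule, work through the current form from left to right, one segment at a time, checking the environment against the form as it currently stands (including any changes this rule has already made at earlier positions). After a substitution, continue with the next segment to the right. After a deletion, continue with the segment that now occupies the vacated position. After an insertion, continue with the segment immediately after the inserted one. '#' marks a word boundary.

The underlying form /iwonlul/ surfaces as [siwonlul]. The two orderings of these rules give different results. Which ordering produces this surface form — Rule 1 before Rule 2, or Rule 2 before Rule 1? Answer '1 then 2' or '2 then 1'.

Order 1 then 2:
  1 Initial Consonant Epenthesis: [iwonlul] → [tiwonlul]
  2 t-Assibilation: [tiwonlul] → [siwonlul]
  result: [siwonlul]
Order 2 then 1:
  2 t-Assibilation: no change — [iwonlul]
  1 Initial Consonant Epenthesis: [iwonlul] → [tiwonlul]
  result: [tiwonlul]

1 then 2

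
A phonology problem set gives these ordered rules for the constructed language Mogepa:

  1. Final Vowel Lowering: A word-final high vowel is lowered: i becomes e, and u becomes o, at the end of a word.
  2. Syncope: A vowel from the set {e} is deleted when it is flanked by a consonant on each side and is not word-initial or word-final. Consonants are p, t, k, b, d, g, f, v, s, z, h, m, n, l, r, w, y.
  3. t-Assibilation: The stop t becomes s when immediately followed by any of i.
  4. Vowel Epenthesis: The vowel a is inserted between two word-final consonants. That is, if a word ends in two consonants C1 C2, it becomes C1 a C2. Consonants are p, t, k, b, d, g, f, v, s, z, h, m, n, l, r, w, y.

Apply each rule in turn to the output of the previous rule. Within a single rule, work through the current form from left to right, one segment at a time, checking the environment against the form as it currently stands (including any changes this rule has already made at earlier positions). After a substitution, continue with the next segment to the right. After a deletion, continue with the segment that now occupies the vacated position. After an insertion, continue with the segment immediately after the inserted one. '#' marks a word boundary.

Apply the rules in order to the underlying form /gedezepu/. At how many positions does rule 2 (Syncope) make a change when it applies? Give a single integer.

1 Final Vowel Lowering: [gedezepu] → [gedezepo]
2 Syncope: [gedezepo] → [gdzpo]
3 t-Assibilation: no change — [gdzpo]
4 Vowel Epenthesis: no change — [gdzpo]
Rule 2 changed 3 position(s).

3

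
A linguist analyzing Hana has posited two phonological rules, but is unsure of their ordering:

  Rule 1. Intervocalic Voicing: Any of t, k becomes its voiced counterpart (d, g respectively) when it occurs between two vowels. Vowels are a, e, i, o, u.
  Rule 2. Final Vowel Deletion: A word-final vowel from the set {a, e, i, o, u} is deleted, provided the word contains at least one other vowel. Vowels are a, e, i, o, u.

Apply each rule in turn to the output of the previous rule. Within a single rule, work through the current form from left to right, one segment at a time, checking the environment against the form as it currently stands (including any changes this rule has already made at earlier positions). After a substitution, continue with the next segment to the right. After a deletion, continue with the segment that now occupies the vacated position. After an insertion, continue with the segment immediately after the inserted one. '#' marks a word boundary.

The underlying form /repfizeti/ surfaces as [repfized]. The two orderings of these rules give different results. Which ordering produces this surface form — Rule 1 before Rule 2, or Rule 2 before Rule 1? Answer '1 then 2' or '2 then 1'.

Order 1 then 2:
  1 Intervocalic Voicing: [repfizeti] → [repfizedi]
  2 Final Vowel Deletion: [repfizedi] → [repfized]
  result: [repfized]
Order 2 then 1:
  2 Final Vowel Deletion: [repfizeti] → [repfizet]
  1 Intervocalic Voicing: no change — [repfizet]
  result: [repfizet]

1 then 2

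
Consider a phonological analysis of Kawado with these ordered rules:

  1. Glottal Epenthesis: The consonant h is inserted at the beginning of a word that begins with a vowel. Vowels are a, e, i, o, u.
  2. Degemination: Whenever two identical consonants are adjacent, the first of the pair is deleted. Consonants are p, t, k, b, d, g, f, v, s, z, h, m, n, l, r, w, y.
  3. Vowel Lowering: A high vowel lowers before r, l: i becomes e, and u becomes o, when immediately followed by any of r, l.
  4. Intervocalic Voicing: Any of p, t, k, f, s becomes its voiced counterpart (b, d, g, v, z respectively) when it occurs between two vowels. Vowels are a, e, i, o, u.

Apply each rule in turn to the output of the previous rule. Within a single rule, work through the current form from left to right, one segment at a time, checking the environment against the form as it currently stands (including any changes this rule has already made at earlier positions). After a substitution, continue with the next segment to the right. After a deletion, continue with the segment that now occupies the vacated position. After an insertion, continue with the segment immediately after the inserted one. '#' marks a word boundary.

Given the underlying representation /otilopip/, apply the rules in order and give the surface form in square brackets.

1 Glottal Epenthesis: [otilopip] → [hotilopip]
2 Degemination: no change — [hotilopip]
3 Vowel Lowering: [hotilopip] → [hotelopip]
4 Intervocalic Voicing: [hotelopip] → [hodelobip]

[hodelobip]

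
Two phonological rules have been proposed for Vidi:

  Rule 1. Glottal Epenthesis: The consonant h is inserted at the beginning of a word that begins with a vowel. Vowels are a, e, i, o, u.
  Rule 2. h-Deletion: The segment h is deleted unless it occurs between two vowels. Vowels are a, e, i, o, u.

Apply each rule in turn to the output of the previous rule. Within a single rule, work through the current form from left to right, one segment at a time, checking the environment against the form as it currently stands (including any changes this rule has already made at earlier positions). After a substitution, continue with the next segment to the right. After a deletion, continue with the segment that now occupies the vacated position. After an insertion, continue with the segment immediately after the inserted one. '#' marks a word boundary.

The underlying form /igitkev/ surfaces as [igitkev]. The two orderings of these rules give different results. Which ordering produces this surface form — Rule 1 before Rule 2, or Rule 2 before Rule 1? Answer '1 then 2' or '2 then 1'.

1 then 2

Order 1 then 2:
  1 Glottal Epenthesis: [igitkev] → [higitkev]
  2 h-Deletion: [higitkev] → [igitkev]
  result: [igitkev]
Order 2 then 1:
  2 h-Deletion: no change — [igitkev]
  1 Glottal Epenthesis: [igitkev] → [higitkev]
  result: [higitkev]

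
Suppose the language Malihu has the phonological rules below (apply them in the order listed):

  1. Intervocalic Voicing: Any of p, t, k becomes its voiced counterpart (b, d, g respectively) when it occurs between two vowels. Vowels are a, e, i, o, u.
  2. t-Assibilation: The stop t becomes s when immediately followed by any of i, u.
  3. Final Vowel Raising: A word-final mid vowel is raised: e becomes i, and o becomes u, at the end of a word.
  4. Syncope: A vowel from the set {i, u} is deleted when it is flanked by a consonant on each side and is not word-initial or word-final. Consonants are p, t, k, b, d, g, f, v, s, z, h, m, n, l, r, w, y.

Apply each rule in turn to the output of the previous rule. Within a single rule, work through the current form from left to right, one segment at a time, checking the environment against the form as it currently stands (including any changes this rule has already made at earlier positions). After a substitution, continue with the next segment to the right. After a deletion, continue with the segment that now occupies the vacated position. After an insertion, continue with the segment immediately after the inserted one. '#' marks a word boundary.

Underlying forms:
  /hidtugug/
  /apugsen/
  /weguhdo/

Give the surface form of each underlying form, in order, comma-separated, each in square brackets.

[hdsgg], [abgsen], [weghdu]

/hidtugug/:
  1 Intervocalic Voicing: no change — [hidtugug]
  2 t-Assibilation: [hidtugug] → [hidsugug]
  3 Final Vowel Raising: no change — [hidsugug]
  4 Syncope: [hidsugug] → [hdsgg]
/apugsen/:
  1 Intervocalic Voicing: [apugsen] → [abugsen]
  2 t-Assibilation: no change — [abugsen]
  3 Final Vowel Raising: no change — [abugsen]
  4 Syncope: [abugsen] → [abgsen]
/weguhdo/:
  1 Intervocalic Voicing: no change — [weguhdo]
  2 t-Assibilation: no change — [weguhdo]
  3 Final Vowel Raising: [weguhdo] → [weguhdu]
  4 Syncope: [weguhdu] → [weghdu]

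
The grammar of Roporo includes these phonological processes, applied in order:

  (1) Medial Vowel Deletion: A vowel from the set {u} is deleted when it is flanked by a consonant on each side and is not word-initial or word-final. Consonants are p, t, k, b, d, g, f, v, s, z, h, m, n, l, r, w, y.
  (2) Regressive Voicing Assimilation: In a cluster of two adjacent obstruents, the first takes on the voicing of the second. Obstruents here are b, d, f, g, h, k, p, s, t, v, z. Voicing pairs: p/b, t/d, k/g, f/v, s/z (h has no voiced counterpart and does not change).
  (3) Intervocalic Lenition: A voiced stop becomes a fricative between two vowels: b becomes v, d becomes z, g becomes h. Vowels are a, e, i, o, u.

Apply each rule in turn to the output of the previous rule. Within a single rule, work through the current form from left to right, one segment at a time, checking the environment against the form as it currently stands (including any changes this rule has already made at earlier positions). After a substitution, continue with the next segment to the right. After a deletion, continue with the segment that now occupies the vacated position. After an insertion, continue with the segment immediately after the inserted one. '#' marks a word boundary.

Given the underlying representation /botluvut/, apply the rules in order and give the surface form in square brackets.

(1) Medial Vowel Deletion: [botluvut] → [botlvt]
(2) Regressive Voicing Assimilation: [botlvt] → [botlft]
(3) Intervocalic Lenition: no change — [botlft]

[botlft]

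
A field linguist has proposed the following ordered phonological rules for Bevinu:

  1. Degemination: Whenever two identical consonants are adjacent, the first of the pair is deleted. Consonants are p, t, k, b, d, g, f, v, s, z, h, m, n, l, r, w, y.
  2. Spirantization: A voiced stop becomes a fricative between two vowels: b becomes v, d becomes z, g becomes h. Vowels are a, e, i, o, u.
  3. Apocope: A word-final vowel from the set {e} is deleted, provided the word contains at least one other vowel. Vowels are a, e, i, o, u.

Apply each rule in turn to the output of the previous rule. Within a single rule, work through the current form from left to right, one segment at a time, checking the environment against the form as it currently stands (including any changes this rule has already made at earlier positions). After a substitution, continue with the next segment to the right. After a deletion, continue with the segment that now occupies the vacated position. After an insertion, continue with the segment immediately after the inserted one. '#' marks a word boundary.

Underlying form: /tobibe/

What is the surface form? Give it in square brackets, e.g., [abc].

[toviv]

1 Degemination: no change — [tobibe]
2 Spirantization: [tobibe] → [tovive]
3 Apocope: [tovive] → [toviv]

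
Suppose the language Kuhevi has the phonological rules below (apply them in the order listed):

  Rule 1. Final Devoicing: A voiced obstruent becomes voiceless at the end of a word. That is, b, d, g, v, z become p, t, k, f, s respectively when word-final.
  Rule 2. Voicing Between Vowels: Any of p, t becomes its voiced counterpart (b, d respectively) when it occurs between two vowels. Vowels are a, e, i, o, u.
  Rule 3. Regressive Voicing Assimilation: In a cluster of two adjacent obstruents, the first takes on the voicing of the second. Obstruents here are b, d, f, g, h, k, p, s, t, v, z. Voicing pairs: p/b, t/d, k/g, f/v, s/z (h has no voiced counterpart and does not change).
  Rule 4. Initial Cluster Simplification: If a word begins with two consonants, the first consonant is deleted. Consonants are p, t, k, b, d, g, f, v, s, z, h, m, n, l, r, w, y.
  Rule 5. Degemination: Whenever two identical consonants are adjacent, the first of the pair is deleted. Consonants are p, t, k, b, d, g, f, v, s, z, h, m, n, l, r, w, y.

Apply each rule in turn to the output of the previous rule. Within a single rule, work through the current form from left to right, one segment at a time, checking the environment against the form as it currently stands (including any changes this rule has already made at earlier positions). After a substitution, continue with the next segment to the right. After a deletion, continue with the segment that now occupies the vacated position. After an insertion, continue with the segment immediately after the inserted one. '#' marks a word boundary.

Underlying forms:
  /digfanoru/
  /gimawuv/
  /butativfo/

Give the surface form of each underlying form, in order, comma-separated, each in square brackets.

/digfanoru/:
  Rule 1 Final Devoicing: no change — [digfanoru]
  Rule 2 Voicing Between Vowels: no change — [digfanoru]
  Rule 3 Regressive Voicing Assimilation: [digfanoru] → [dikfanoru]
  Rule 4 Initial Cluster Simplification: no change — [dikfanoru]
  Rule 5 Degemination: no change — [dikfanoru]
/gimawuv/:
  Rule 1 Final Devoicing: [gimawuv] → [gimawuf]
  Rule 2 Voicing Between Vowels: no change — [gimawuf]
  Rule 3 Regressive Voicing Assimilation: no change — [gimawuf]
  Rule 4 Initial Cluster Simplification: no change — [gimawuf]
  Rule 5 Degemination: no change — [gimawuf]
/butativfo/:
  Rule 1 Final Devoicing: no change — [butativfo]
  Rule 2 Voicing Between Vowels: [butativfo] → [budadivfo]
  Rule 3 Regressive Voicing Assimilation: [budadivfo] → [budadiffo]
  Rule 4 Initial Cluster Simplification: no change — [budadiffo]
  Rule 5 Degemination: [budadiffo] → [budadifo]

[dikfanoru], [gimawuf], [budadifo]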